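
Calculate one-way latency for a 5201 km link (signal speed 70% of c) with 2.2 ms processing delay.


Speed = 0.7 * 3e5 km/s = 210000 km/s
Propagation delay = 5201 / 210000 = 0.0248 s = 24.7667 ms
Processing delay = 2.2 ms
Total one-way latency = 26.9667 ms


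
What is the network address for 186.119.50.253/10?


IP:   10111010.01110111.00110010.11111101
Mask: 11111111.11000000.00000000.00000000
AND operation:
Net:  10111010.01000000.00000000.00000000
Network: 186.64.0.0/10


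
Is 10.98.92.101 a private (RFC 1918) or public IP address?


RFC 1918 private ranges:
  10.0.0.0/8 (10.0.0.0 - 10.255.255.255)
  172.16.0.0/12 (172.16.0.0 - 172.31.255.255)
  192.168.0.0/16 (192.168.0.0 - 192.168.255.255)
Private (in 10.0.0.0/8)


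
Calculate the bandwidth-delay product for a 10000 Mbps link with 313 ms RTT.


BDP = bandwidth * RTT
= 10000 Mbps * 313 ms
= 10000 * 1e6 * 313 / 1000 bits
= 3130000000 bits
= 391250000 bytes
= 382080.0781 KB
BDP = 3130000000 bits (391250000 bytes)


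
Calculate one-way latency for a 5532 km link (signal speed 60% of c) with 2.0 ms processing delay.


Speed = 0.6 * 3e5 km/s = 180000 km/s
Propagation delay = 5532 / 180000 = 0.0307 s = 30.7333 ms
Processing delay = 2.0 ms
Total one-way latency = 32.7333 ms


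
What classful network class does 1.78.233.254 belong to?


First octet: 1
Binary: 00000001
0xxxxxxx -> Class A (1-126)
Class A, default mask 255.0.0.0 (/8)


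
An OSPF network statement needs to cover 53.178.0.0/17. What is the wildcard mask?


Subnet mask: 255.255.128.0
Wildcard = 255.255.255.255 - subnet mask
255 - 255 = 0
255 - 255 = 0
255 - 128 = 127
255 - 0 = 255
Wildcard: 0.0.127.255


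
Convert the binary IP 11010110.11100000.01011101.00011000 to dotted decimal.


11010110 = 214
11100000 = 224
01011101 = 93
00011000 = 24
IP: 214.224.93.24


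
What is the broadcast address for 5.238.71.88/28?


Network: 5.238.71.80/28
Host bits = 4
Set all host bits to 1:
Broadcast: 5.238.71.95


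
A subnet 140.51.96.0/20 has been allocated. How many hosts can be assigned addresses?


Host bits = 32 - 20 = 12
Total addresses = 2^12 = 4096
Usable = total - 2 (network and broadcast)
Usable hosts: 4094


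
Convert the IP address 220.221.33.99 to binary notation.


220 = 11011100
221 = 11011101
33 = 00100001
99 = 01100011
Binary: 11011100.11011101.00100001.01100011


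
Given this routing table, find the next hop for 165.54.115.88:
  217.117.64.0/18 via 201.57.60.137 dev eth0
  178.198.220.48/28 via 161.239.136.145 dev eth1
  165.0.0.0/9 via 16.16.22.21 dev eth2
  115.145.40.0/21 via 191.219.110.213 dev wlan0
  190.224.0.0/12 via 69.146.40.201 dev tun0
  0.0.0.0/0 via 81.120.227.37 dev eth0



Longest prefix match for 165.54.115.88:
  /18 217.117.64.0: no
  /28 178.198.220.48: no
  /9 165.0.0.0: MATCH
  /21 115.145.40.0: no
  /12 190.224.0.0: no
  /0 0.0.0.0: MATCH
Selected: next-hop 16.16.22.21 via eth2 (matched /9)


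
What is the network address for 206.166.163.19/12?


IP:   11001110.10100110.10100011.00010011
Mask: 11111111.11110000.00000000.00000000
AND operation:
Net:  11001110.10100000.00000000.00000000
Network: 206.160.0.0/12


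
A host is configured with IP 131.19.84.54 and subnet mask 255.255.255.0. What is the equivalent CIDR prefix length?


Binary: 11111111.11111111.11111111.00000000
Count leading 1s
Prefix: /24


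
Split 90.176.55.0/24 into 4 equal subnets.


New prefix = 24 + 2 = 26
Each subnet has 64 addresses
  90.176.55.0/26
  90.176.55.64/26
  90.176.55.128/26
  90.176.55.192/26
Subnets: 90.176.55.0/26, 90.176.55.64/26, 90.176.55.128/26, 90.176.55.192/26


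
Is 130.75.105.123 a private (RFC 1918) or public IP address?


RFC 1918 private ranges:
  10.0.0.0/8 (10.0.0.0 - 10.255.255.255)
  172.16.0.0/12 (172.16.0.0 - 172.31.255.255)
  192.168.0.0/16 (192.168.0.0 - 192.168.255.255)
Public (not in any RFC 1918 range)


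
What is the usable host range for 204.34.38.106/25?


Network: 204.34.38.0
Broadcast: 204.34.38.127
First usable = network + 1
Last usable = broadcast - 1
Range: 204.34.38.1 to 204.34.38.126


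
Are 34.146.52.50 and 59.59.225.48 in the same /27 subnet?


Mask: 255.255.255.224
34.146.52.50 AND mask = 34.146.52.32
59.59.225.48 AND mask = 59.59.225.32
No, different subnets (34.146.52.32 vs 59.59.225.32)


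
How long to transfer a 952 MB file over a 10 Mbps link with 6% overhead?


Effective throughput = 10 * (1 - 6/100) = 9.4 Mbps
File size in Mb = 952 * 8 = 7616 Mb
Time = 7616 / 9.4
Time = 810.2128 seconds


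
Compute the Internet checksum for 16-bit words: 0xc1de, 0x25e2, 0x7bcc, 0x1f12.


Sum all words (with carry folding):
+ 0xc1de = 0xc1de
+ 0x25e2 = 0xe7c0
+ 0x7bcc = 0x638d
+ 0x1f12 = 0x829f
One's complement: ~0x829f
Checksum = 0x7d60


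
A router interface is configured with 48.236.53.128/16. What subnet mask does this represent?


/16 means 16 network bits, 16 host bits
Binary: 11111111111111110000000000000000
Mask: 255.255.0.0


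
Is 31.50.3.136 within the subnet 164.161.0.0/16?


Subnet network: 164.161.0.0
Test IP AND mask: 31.50.0.0
No, 31.50.3.136 is not in 164.161.0.0/16


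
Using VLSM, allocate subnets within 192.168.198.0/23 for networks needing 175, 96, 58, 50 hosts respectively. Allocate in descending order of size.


175 hosts -> /24 (254 usable): 192.168.198.0/24
96 hosts -> /25 (126 usable): 192.168.199.0/25
58 hosts -> /26 (62 usable): 192.168.199.128/26
50 hosts -> /26 (62 usable): 192.168.199.192/26
Allocation: 192.168.198.0/24 (175 hosts, 254 usable); 192.168.199.0/25 (96 hosts, 126 usable); 192.168.199.128/26 (58 hosts, 62 usable); 192.168.199.192/26 (50 hosts, 62 usable)


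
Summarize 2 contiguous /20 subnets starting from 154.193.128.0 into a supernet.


Original prefix: /20
Number of subnets: 2 = 2^1
New prefix = 20 - 1 = 19
Supernet: 154.193.128.0/19


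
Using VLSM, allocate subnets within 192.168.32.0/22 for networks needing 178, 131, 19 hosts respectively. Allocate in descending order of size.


178 hosts -> /24 (254 usable): 192.168.32.0/24
131 hosts -> /24 (254 usable): 192.168.33.0/24
19 hosts -> /27 (30 usable): 192.168.34.0/27
Allocation: 192.168.32.0/24 (178 hosts, 254 usable); 192.168.33.0/24 (131 hosts, 254 usable); 192.168.34.0/27 (19 hosts, 30 usable)


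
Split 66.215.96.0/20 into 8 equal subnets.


New prefix = 20 + 3 = 23
Each subnet has 512 addresses
  66.215.96.0/23
  66.215.98.0/23
  66.215.100.0/23
  66.215.102.0/23
  66.215.104.0/23
  66.215.106.0/23
  66.215.108.0/23
  66.215.110.0/23
Subnets: 66.215.96.0/23, 66.215.98.0/23, 66.215.100.0/23, 66.215.102.0/23, 66.215.104.0/23, 66.215.106.0/23, 66.215.108.0/23, 66.215.110.0/23


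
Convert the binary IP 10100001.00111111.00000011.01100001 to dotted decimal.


10100001 = 161
00111111 = 63
00000011 = 3
01100001 = 97
IP: 161.63.3.97


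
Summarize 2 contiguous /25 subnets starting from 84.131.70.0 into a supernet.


Original prefix: /25
Number of subnets: 2 = 2^1
New prefix = 25 - 1 = 24
Supernet: 84.131.70.0/24


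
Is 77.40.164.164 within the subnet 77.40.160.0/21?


Subnet network: 77.40.160.0
Test IP AND mask: 77.40.160.0
Yes, 77.40.164.164 is in 77.40.160.0/21


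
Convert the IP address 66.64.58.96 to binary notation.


66 = 01000010
64 = 01000000
58 = 00111010
96 = 01100000
Binary: 01000010.01000000.00111010.01100000


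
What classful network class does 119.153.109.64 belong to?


First octet: 119
Binary: 01110111
0xxxxxxx -> Class A (1-126)
Class A, default mask 255.0.0.0 (/8)


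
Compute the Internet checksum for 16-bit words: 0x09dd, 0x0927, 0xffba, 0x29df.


Sum all words (with carry folding):
+ 0x09dd = 0x09dd
+ 0x0927 = 0x1304
+ 0xffba = 0x12bf
+ 0x29df = 0x3c9e
One's complement: ~0x3c9e
Checksum = 0xc361


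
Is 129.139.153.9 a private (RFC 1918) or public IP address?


RFC 1918 private ranges:
  10.0.0.0/8 (10.0.0.0 - 10.255.255.255)
  172.16.0.0/12 (172.16.0.0 - 172.31.255.255)
  192.168.0.0/16 (192.168.0.0 - 192.168.255.255)
Public (not in any RFC 1918 range)


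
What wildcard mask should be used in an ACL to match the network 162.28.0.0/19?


Subnet mask: 255.255.224.0
Wildcard = 255.255.255.255 - subnet mask
255 - 255 = 0
255 - 255 = 0
255 - 224 = 31
255 - 0 = 255
Wildcard: 0.0.31.255


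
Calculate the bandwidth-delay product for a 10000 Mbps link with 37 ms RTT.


BDP = bandwidth * RTT
= 10000 Mbps * 37 ms
= 10000 * 1e6 * 37 / 1000 bits
= 370000000 bits
= 46250000 bytes
= 45166.0156 KB
BDP = 370000000 bits (46250000 bytes)


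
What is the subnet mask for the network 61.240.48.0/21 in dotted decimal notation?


/21 means 21 network bits, 11 host bits
Binary: 11111111111111111111100000000000
Mask: 255.255.248.0


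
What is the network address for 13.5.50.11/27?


IP:   00001101.00000101.00110010.00001011
Mask: 11111111.11111111.11111111.11100000
AND operation:
Net:  00001101.00000101.00110010.00000000
Network: 13.5.50.0/27


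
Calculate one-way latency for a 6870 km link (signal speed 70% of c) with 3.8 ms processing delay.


Speed = 0.7 * 3e5 km/s = 210000 km/s
Propagation delay = 6870 / 210000 = 0.0327 s = 32.7143 ms
Processing delay = 3.8 ms
Total one-way latency = 36.5143 ms


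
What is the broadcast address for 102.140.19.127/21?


Network: 102.140.16.0/21
Host bits = 11
Set all host bits to 1:
Broadcast: 102.140.23.255


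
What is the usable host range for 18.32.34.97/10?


Network: 18.0.0.0
Broadcast: 18.63.255.255
First usable = network + 1
Last usable = broadcast - 1
Range: 18.0.0.1 to 18.63.255.254


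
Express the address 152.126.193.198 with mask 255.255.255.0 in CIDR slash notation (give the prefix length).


Binary: 11111111.11111111.11111111.00000000
Count leading 1s
Prefix: /24


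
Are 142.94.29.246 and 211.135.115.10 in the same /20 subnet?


Mask: 255.255.240.0
142.94.29.246 AND mask = 142.94.16.0
211.135.115.10 AND mask = 211.135.112.0
No, different subnets (142.94.16.0 vs 211.135.112.0)


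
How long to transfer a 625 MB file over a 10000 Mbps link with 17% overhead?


Effective throughput = 10000 * (1 - 17/100) = 8300 Mbps
File size in Mb = 625 * 8 = 5000 Mb
Time = 5000 / 8300
Time = 0.6024 seconds


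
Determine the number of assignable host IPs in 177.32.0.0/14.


Host bits = 32 - 14 = 18
Total addresses = 2^18 = 262144
Usable = total - 2 (network and broadcast)
Usable hosts: 262142


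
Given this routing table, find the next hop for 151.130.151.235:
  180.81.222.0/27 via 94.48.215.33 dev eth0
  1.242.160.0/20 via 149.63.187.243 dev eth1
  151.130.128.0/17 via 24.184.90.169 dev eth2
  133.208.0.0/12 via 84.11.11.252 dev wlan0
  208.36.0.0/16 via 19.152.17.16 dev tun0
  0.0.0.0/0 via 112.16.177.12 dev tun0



Longest prefix match for 151.130.151.235:
  /27 180.81.222.0: no
  /20 1.242.160.0: no
  /17 151.130.128.0: MATCH
  /12 133.208.0.0: no
  /16 208.36.0.0: no
  /0 0.0.0.0: MATCH
Selected: next-hop 24.184.90.169 via eth2 (matched /17)


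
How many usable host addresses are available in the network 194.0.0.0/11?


Host bits = 32 - 11 = 21
Total addresses = 2^21 = 2097152
Usable = total - 2 (network and broadcast)
Usable hosts: 2097150


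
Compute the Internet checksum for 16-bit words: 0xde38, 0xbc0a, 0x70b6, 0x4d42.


Sum all words (with carry folding):
+ 0xde38 = 0xde38
+ 0xbc0a = 0x9a43
+ 0x70b6 = 0x0afa
+ 0x4d42 = 0x583c
One's complement: ~0x583c
Checksum = 0xa7c3


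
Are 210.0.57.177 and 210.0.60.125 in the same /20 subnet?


Mask: 255.255.240.0
210.0.57.177 AND mask = 210.0.48.0
210.0.60.125 AND mask = 210.0.48.0
Yes, same subnet (210.0.48.0)


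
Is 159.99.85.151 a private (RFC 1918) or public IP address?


RFC 1918 private ranges:
  10.0.0.0/8 (10.0.0.0 - 10.255.255.255)
  172.16.0.0/12 (172.16.0.0 - 172.31.255.255)
  192.168.0.0/16 (192.168.0.0 - 192.168.255.255)
Public (not in any RFC 1918 range)


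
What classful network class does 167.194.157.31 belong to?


First octet: 167
Binary: 10100111
10xxxxxx -> Class B (128-191)
Class B, default mask 255.255.0.0 (/16)


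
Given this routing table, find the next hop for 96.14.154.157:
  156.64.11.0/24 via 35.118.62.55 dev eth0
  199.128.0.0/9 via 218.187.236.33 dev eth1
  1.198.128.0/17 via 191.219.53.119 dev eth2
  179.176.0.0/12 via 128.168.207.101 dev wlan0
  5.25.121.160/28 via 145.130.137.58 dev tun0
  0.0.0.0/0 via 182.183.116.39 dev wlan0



Longest prefix match for 96.14.154.157:
  /24 156.64.11.0: no
  /9 199.128.0.0: no
  /17 1.198.128.0: no
  /12 179.176.0.0: no
  /28 5.25.121.160: no
  /0 0.0.0.0: MATCH
Selected: next-hop 182.183.116.39 via wlan0 (matched /0)


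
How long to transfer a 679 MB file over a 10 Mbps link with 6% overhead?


Effective throughput = 10 * (1 - 6/100) = 9.4 Mbps
File size in Mb = 679 * 8 = 5432 Mb
Time = 5432 / 9.4
Time = 577.8723 seconds


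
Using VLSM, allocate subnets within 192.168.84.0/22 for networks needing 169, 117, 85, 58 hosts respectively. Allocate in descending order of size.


169 hosts -> /24 (254 usable): 192.168.84.0/24
117 hosts -> /25 (126 usable): 192.168.85.0/25
85 hosts -> /25 (126 usable): 192.168.85.128/25
58 hosts -> /26 (62 usable): 192.168.86.0/26
Allocation: 192.168.84.0/24 (169 hosts, 254 usable); 192.168.85.0/25 (117 hosts, 126 usable); 192.168.85.128/25 (85 hosts, 126 usable); 192.168.86.0/26 (58 hosts, 62 usable)


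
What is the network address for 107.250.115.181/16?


IP:   01101011.11111010.01110011.10110101
Mask: 11111111.11111111.00000000.00000000
AND operation:
Net:  01101011.11111010.00000000.00000000
Network: 107.250.0.0/16


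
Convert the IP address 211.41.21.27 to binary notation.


211 = 11010011
41 = 00101001
21 = 00010101
27 = 00011011
Binary: 11010011.00101001.00010101.00011011


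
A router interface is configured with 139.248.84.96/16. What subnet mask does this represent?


/16 means 16 network bits, 16 host bits
Binary: 11111111111111110000000000000000
Mask: 255.255.0.0


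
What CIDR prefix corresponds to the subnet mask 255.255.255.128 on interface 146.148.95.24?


Binary: 11111111.11111111.11111111.10000000
Count leading 1s
Prefix: /25


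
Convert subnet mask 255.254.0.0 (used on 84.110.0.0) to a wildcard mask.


Subnet mask: 255.254.0.0
Wildcard = 255.255.255.255 - subnet mask
255 - 255 = 0
255 - 254 = 1
255 - 0 = 255
255 - 0 = 255
Wildcard: 0.1.255.255


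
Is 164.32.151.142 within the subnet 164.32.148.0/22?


Subnet network: 164.32.148.0
Test IP AND mask: 164.32.148.0
Yes, 164.32.151.142 is in 164.32.148.0/22


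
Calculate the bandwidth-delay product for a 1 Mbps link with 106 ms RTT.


BDP = bandwidth * RTT
= 1 Mbps * 106 ms
= 1 * 1e6 * 106 / 1000 bits
= 106000 bits
= 13250 bytes
= 12.9395 KB
BDP = 106000 bits (13250 bytes)


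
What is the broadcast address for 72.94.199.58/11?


Network: 72.64.0.0/11
Host bits = 21
Set all host bits to 1:
Broadcast: 72.95.255.255


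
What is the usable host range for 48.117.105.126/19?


Network: 48.117.96.0
Broadcast: 48.117.127.255
First usable = network + 1
Last usable = broadcast - 1
Range: 48.117.96.1 to 48.117.127.254


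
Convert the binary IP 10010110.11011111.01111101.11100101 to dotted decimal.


10010110 = 150
11011111 = 223
01111101 = 125
11100101 = 229
IP: 150.223.125.229


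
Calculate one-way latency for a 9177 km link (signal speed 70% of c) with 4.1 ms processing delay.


Speed = 0.7 * 3e5 km/s = 210000 km/s
Propagation delay = 9177 / 210000 = 0.0437 s = 43.7 ms
Processing delay = 4.1 ms
Total one-way latency = 47.8 ms


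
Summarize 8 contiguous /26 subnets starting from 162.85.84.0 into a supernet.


Original prefix: /26
Number of subnets: 8 = 2^3
New prefix = 26 - 3 = 23
Supernet: 162.85.84.0/23


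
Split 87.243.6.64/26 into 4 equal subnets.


New prefix = 26 + 2 = 28
Each subnet has 16 addresses
  87.243.6.64/28
  87.243.6.80/28
  87.243.6.96/28
  87.243.6.112/28
Subnets: 87.243.6.64/28, 87.243.6.80/28, 87.243.6.96/28, 87.243.6.112/28


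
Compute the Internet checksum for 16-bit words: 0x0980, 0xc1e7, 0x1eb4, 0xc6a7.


Sum all words (with carry folding):
+ 0x0980 = 0x0980
+ 0xc1e7 = 0xcb67
+ 0x1eb4 = 0xea1b
+ 0xc6a7 = 0xb0c3
One's complement: ~0xb0c3
Checksum = 0x4f3c


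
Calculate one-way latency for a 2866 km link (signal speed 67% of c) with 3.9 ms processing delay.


Speed = 0.67 * 3e5 km/s = 201000 km/s
Propagation delay = 2866 / 201000 = 0.0143 s = 14.2587 ms
Processing delay = 3.9 ms
Total one-way latency = 18.1587 ms


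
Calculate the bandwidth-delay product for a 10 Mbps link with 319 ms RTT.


BDP = bandwidth * RTT
= 10 Mbps * 319 ms
= 10 * 1e6 * 319 / 1000 bits
= 3190000 bits
= 398750 bytes
= 389.4043 KB
BDP = 3190000 bits (398750 bytes)


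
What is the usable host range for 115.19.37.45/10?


Network: 115.0.0.0
Broadcast: 115.63.255.255
First usable = network + 1
Last usable = broadcast - 1
Range: 115.0.0.1 to 115.63.255.254


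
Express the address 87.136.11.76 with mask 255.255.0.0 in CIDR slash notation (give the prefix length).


Binary: 11111111.11111111.00000000.00000000
Count leading 1s
Prefix: /16


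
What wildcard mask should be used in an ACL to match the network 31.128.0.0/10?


Subnet mask: 255.192.0.0
Wildcard = 255.255.255.255 - subnet mask
255 - 255 = 0
255 - 192 = 63
255 - 0 = 255
255 - 0 = 255
Wildcard: 0.63.255.255


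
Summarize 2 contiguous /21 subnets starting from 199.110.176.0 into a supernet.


Original prefix: /21
Number of subnets: 2 = 2^1
New prefix = 21 - 1 = 20
Supernet: 199.110.176.0/20


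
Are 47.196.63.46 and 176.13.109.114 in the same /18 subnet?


Mask: 255.255.192.0
47.196.63.46 AND mask = 47.196.0.0
176.13.109.114 AND mask = 176.13.64.0
No, different subnets (47.196.0.0 vs 176.13.64.0)


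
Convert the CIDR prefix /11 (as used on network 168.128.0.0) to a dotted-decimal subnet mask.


/11 means 11 network bits, 21 host bits
Binary: 11111111111000000000000000000000
Mask: 255.224.0.0


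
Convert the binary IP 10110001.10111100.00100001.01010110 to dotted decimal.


10110001 = 177
10111100 = 188
00100001 = 33
01010110 = 86
IP: 177.188.33.86


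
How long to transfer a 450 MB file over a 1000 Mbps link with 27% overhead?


Effective throughput = 1000 * (1 - 27/100) = 730 Mbps
File size in Mb = 450 * 8 = 3600 Mb
Time = 3600 / 730
Time = 4.9315 seconds


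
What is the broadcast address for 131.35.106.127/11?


Network: 131.32.0.0/11
Host bits = 21
Set all host bits to 1:
Broadcast: 131.63.255.255


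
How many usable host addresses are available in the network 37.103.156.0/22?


Host bits = 32 - 22 = 10
Total addresses = 2^10 = 1024
Usable = total - 2 (network and broadcast)
Usable hosts: 1022


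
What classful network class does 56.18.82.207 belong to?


First octet: 56
Binary: 00111000
0xxxxxxx -> Class A (1-126)
Class A, default mask 255.0.0.0 (/8)


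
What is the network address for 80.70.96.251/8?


IP:   01010000.01000110.01100000.11111011
Mask: 11111111.00000000.00000000.00000000
AND operation:
Net:  01010000.00000000.00000000.00000000
Network: 80.0.0.0/8


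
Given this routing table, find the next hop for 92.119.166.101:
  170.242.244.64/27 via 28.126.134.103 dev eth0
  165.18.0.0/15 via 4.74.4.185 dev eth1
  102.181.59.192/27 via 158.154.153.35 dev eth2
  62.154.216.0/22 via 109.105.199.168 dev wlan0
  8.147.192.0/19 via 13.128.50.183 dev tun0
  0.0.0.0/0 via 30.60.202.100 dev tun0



Longest prefix match for 92.119.166.101:
  /27 170.242.244.64: no
  /15 165.18.0.0: no
  /27 102.181.59.192: no
  /22 62.154.216.0: no
  /19 8.147.192.0: no
  /0 0.0.0.0: MATCH
Selected: next-hop 30.60.202.100 via tun0 (matched /0)


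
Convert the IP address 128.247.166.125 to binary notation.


128 = 10000000
247 = 11110111
166 = 10100110
125 = 01111101
Binary: 10000000.11110111.10100110.01111101


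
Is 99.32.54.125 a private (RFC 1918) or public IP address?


RFC 1918 private ranges:
  10.0.0.0/8 (10.0.0.0 - 10.255.255.255)
  172.16.0.0/12 (172.16.0.0 - 172.31.255.255)
  192.168.0.0/16 (192.168.0.0 - 192.168.255.255)
Public (not in any RFC 1918 range)


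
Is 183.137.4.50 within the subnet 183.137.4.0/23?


Subnet network: 183.137.4.0
Test IP AND mask: 183.137.4.0
Yes, 183.137.4.50 is in 183.137.4.0/23


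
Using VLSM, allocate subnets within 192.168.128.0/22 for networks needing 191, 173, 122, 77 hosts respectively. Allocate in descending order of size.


191 hosts -> /24 (254 usable): 192.168.128.0/24
173 hosts -> /24 (254 usable): 192.168.129.0/24
122 hosts -> /25 (126 usable): 192.168.130.0/25
77 hosts -> /25 (126 usable): 192.168.130.128/25
Allocation: 192.168.128.0/24 (191 hosts, 254 usable); 192.168.129.0/24 (173 hosts, 254 usable); 192.168.130.0/25 (122 hosts, 126 usable); 192.168.130.128/25 (77 hosts, 126 usable)


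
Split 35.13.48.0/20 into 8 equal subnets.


New prefix = 20 + 3 = 23
Each subnet has 512 addresses
  35.13.48.0/23
  35.13.50.0/23
  35.13.52.0/23
  35.13.54.0/23
  35.13.56.0/23
  35.13.58.0/23
  35.13.60.0/23
  35.13.62.0/23
Subnets: 35.13.48.0/23, 35.13.50.0/23, 35.13.52.0/23, 35.13.54.0/23, 35.13.56.0/23, 35.13.58.0/23, 35.13.60.0/23, 35.13.62.0/23


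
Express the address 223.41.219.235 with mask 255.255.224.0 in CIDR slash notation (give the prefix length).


Binary: 11111111.11111111.11100000.00000000
Count leading 1s
Prefix: /19


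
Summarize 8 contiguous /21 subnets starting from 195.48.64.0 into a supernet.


Original prefix: /21
Number of subnets: 8 = 2^3
New prefix = 21 - 3 = 18
Supernet: 195.48.64.0/18


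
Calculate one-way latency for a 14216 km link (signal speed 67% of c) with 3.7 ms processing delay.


Speed = 0.67 * 3e5 km/s = 201000 km/s
Propagation delay = 14216 / 201000 = 0.0707 s = 70.7264 ms
Processing delay = 3.7 ms
Total one-way latency = 74.4264 ms


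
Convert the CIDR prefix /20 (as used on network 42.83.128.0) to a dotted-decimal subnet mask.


/20 means 20 network bits, 12 host bits
Binary: 11111111111111111111000000000000
Mask: 255.255.240.0


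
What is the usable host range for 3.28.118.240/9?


Network: 3.0.0.0
Broadcast: 3.127.255.255
First usable = network + 1
Last usable = broadcast - 1
Range: 3.0.0.1 to 3.127.255.254


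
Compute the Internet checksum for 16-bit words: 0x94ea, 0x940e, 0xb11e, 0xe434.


Sum all words (with carry folding):
+ 0x94ea = 0x94ea
+ 0x940e = 0x28f9
+ 0xb11e = 0xda17
+ 0xe434 = 0xbe4c
One's complement: ~0xbe4c
Checksum = 0x41b3


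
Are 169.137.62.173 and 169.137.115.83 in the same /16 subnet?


Mask: 255.255.0.0
169.137.62.173 AND mask = 169.137.0.0
169.137.115.83 AND mask = 169.137.0.0
Yes, same subnet (169.137.0.0)


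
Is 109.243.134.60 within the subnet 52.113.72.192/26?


Subnet network: 52.113.72.192
Test IP AND mask: 109.243.134.0
No, 109.243.134.60 is not in 52.113.72.192/26


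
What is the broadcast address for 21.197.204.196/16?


Network: 21.197.0.0/16
Host bits = 16
Set all host bits to 1:
Broadcast: 21.197.255.255


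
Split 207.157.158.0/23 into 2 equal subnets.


New prefix = 23 + 1 = 24
Each subnet has 256 addresses
  207.157.158.0/24
  207.157.159.0/24
Subnets: 207.157.158.0/24, 207.157.159.0/24


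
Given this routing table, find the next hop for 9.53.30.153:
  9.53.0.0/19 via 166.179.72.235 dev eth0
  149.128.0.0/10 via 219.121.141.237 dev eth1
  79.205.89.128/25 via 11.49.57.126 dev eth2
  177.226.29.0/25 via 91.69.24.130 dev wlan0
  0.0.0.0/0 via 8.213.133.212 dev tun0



Longest prefix match for 9.53.30.153:
  /19 9.53.0.0: MATCH
  /10 149.128.0.0: no
  /25 79.205.89.128: no
  /25 177.226.29.0: no
  /0 0.0.0.0: MATCH
Selected: next-hop 166.179.72.235 via eth0 (matched /19)


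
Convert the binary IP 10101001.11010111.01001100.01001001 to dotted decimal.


10101001 = 169
11010111 = 215
01001100 = 76
01001001 = 73
IP: 169.215.76.73


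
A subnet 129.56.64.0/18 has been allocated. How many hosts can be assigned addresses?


Host bits = 32 - 18 = 14
Total addresses = 2^14 = 16384
Usable = total - 2 (network and broadcast)
Usable hosts: 16382


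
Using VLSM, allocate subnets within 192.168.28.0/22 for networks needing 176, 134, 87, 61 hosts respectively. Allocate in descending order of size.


176 hosts -> /24 (254 usable): 192.168.28.0/24
134 hosts -> /24 (254 usable): 192.168.29.0/24
87 hosts -> /25 (126 usable): 192.168.30.0/25
61 hosts -> /26 (62 usable): 192.168.30.128/26
Allocation: 192.168.28.0/24 (176 hosts, 254 usable); 192.168.29.0/24 (134 hosts, 254 usable); 192.168.30.0/25 (87 hosts, 126 usable); 192.168.30.128/26 (61 hosts, 62 usable)


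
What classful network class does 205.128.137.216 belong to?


First octet: 205
Binary: 11001101
110xxxxx -> Class C (192-223)
Class C, default mask 255.255.255.0 (/24)


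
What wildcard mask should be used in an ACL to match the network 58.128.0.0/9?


Subnet mask: 255.128.0.0
Wildcard = 255.255.255.255 - subnet mask
255 - 255 = 0
255 - 128 = 127
255 - 0 = 255
255 - 0 = 255
Wildcard: 0.127.255.255


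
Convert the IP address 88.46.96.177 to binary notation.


88 = 01011000
46 = 00101110
96 = 01100000
177 = 10110001
Binary: 01011000.00101110.01100000.10110001


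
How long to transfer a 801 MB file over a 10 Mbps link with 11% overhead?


Effective throughput = 10 * (1 - 11/100) = 8.9 Mbps
File size in Mb = 801 * 8 = 6408 Mb
Time = 6408 / 8.9
Time = 720 seconds


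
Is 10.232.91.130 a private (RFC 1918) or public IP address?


RFC 1918 private ranges:
  10.0.0.0/8 (10.0.0.0 - 10.255.255.255)
  172.16.0.0/12 (172.16.0.0 - 172.31.255.255)
  192.168.0.0/16 (192.168.0.0 - 192.168.255.255)
Private (in 10.0.0.0/8)


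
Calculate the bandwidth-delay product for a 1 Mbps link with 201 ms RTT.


BDP = bandwidth * RTT
= 1 Mbps * 201 ms
= 1 * 1e6 * 201 / 1000 bits
= 201000 bits
= 25125 bytes
= 24.5361 KB
BDP = 201000 bits (25125 bytes)


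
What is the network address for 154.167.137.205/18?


IP:   10011010.10100111.10001001.11001101
Mask: 11111111.11111111.11000000.00000000
AND operation:
Net:  10011010.10100111.10000000.00000000
Network: 154.167.128.0/18


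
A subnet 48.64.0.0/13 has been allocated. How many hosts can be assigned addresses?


Host bits = 32 - 13 = 19
Total addresses = 2^19 = 524288
Usable = total - 2 (network and broadcast)
Usable hosts: 524286


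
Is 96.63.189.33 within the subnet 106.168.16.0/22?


Subnet network: 106.168.16.0
Test IP AND mask: 96.63.188.0
No, 96.63.189.33 is not in 106.168.16.0/22


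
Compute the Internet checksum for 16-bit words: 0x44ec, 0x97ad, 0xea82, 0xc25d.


Sum all words (with carry folding):
+ 0x44ec = 0x44ec
+ 0x97ad = 0xdc99
+ 0xea82 = 0xc71c
+ 0xc25d = 0x897a
One's complement: ~0x897a
Checksum = 0x7685


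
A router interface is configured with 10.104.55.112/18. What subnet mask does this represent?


/18 means 18 network bits, 14 host bits
Binary: 11111111111111111100000000000000
Mask: 255.255.192.0


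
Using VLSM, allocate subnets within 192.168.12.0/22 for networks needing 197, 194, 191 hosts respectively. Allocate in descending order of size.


197 hosts -> /24 (254 usable): 192.168.12.0/24
194 hosts -> /24 (254 usable): 192.168.13.0/24
191 hosts -> /24 (254 usable): 192.168.14.0/24
Allocation: 192.168.12.0/24 (197 hosts, 254 usable); 192.168.13.0/24 (194 hosts, 254 usable); 192.168.14.0/24 (191 hosts, 254 usable)


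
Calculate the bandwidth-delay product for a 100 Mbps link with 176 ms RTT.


BDP = bandwidth * RTT
= 100 Mbps * 176 ms
= 100 * 1e6 * 176 / 1000 bits
= 17600000 bits
= 2200000 bytes
= 2148.4375 KB
BDP = 17600000 bits (2200000 bytes)


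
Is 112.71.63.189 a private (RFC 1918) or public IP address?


RFC 1918 private ranges:
  10.0.0.0/8 (10.0.0.0 - 10.255.255.255)
  172.16.0.0/12 (172.16.0.0 - 172.31.255.255)
  192.168.0.0/16 (192.168.0.0 - 192.168.255.255)
Public (not in any RFC 1918 range)


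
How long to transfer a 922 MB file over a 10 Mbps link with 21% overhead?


Effective throughput = 10 * (1 - 21/100) = 7.9 Mbps
File size in Mb = 922 * 8 = 7376 Mb
Time = 7376 / 7.9
Time = 933.6709 seconds


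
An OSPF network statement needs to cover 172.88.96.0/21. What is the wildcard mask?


Subnet mask: 255.255.248.0
Wildcard = 255.255.255.255 - subnet mask
255 - 255 = 0
255 - 255 = 0
255 - 248 = 7
255 - 0 = 255
Wildcard: 0.0.7.255


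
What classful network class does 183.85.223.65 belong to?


First octet: 183
Binary: 10110111
10xxxxxx -> Class B (128-191)
Class B, default mask 255.255.0.0 (/16)


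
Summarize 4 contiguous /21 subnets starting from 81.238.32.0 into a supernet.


Original prefix: /21
Number of subnets: 4 = 2^2
New prefix = 21 - 2 = 19
Supernet: 81.238.32.0/19


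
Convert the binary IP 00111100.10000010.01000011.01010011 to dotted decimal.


00111100 = 60
10000010 = 130
01000011 = 67
01010011 = 83
IP: 60.130.67.83


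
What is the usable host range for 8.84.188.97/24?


Network: 8.84.188.0
Broadcast: 8.84.188.255
First usable = network + 1
Last usable = broadcast - 1
Range: 8.84.188.1 to 8.84.188.254


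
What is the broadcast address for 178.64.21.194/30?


Network: 178.64.21.192/30
Host bits = 2
Set all host bits to 1:
Broadcast: 178.64.21.195


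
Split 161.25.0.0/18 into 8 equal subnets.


New prefix = 18 + 3 = 21
Each subnet has 2048 addresses
  161.25.0.0/21
  161.25.8.0/21
  161.25.16.0/21
  161.25.24.0/21
  161.25.32.0/21
  161.25.40.0/21
  161.25.48.0/21
  161.25.56.0/21
Subnets: 161.25.0.0/21, 161.25.8.0/21, 161.25.16.0/21, 161.25.24.0/21, 161.25.32.0/21, 161.25.40.0/21, 161.25.48.0/21, 161.25.56.0/21


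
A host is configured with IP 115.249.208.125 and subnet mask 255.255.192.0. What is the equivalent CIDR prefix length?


Binary: 11111111.11111111.11000000.00000000
Count leading 1s
Prefix: /18


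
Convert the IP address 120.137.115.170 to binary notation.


120 = 01111000
137 = 10001001
115 = 01110011
170 = 10101010
Binary: 01111000.10001001.01110011.10101010


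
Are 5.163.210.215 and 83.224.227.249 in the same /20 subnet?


Mask: 255.255.240.0
5.163.210.215 AND mask = 5.163.208.0
83.224.227.249 AND mask = 83.224.224.0
No, different subnets (5.163.208.0 vs 83.224.224.0)


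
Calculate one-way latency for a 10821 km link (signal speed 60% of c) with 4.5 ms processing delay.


Speed = 0.6 * 3e5 km/s = 180000 km/s
Propagation delay = 10821 / 180000 = 0.0601 s = 60.1167 ms
Processing delay = 4.5 ms
Total one-way latency = 64.6167 ms


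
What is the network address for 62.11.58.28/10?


IP:   00111110.00001011.00111010.00011100
Mask: 11111111.11000000.00000000.00000000
AND operation:
Net:  00111110.00000000.00000000.00000000
Network: 62.0.0.0/10


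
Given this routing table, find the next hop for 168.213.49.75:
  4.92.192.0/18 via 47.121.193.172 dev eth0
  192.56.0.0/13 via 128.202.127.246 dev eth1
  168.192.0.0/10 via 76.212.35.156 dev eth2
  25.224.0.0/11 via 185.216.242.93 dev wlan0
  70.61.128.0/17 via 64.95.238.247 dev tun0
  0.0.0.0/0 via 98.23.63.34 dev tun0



Longest prefix match for 168.213.49.75:
  /18 4.92.192.0: no
  /13 192.56.0.0: no
  /10 168.192.0.0: MATCH
  /11 25.224.0.0: no
  /17 70.61.128.0: no
  /0 0.0.0.0: MATCH
Selected: next-hop 76.212.35.156 via eth2 (matched /10)


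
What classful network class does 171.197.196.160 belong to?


First octet: 171
Binary: 10101011
10xxxxxx -> Class B (128-191)
Class B, default mask 255.255.0.0 (/16)


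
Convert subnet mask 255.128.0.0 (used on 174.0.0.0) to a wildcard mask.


Subnet mask: 255.128.0.0
Wildcard = 255.255.255.255 - subnet mask
255 - 255 = 0
255 - 128 = 127
255 - 0 = 255
255 - 0 = 255
Wildcard: 0.127.255.255


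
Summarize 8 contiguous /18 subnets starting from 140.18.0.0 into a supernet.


Original prefix: /18
Number of subnets: 8 = 2^3
New prefix = 18 - 3 = 15
Supernet: 140.18.0.0/15


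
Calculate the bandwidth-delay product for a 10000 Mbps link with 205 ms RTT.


BDP = bandwidth * RTT
= 10000 Mbps * 205 ms
= 10000 * 1e6 * 205 / 1000 bits
= 2050000000 bits
= 256250000 bytes
= 250244.1406 KB
BDP = 2050000000 bits (256250000 bytes)


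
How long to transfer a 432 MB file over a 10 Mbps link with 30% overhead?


Effective throughput = 10 * (1 - 30/100) = 7 Mbps
File size in Mb = 432 * 8 = 3456 Mb
Time = 3456 / 7
Time = 493.7143 seconds


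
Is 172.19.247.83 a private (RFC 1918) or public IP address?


RFC 1918 private ranges:
  10.0.0.0/8 (10.0.0.0 - 10.255.255.255)
  172.16.0.0/12 (172.16.0.0 - 172.31.255.255)
  192.168.0.0/16 (192.168.0.0 - 192.168.255.255)
Private (in 172.16.0.0/12)


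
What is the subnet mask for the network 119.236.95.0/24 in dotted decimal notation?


/24 means 24 network bits, 8 host bits
Binary: 11111111111111111111111100000000
Mask: 255.255.255.0


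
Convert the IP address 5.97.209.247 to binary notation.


5 = 00000101
97 = 01100001
209 = 11010001
247 = 11110111
Binary: 00000101.01100001.11010001.11110111


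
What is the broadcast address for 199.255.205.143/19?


Network: 199.255.192.0/19
Host bits = 13
Set all host bits to 1:
Broadcast: 199.255.223.255


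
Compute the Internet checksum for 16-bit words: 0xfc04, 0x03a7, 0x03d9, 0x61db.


Sum all words (with carry folding):
+ 0xfc04 = 0xfc04
+ 0x03a7 = 0xffab
+ 0x03d9 = 0x0385
+ 0x61db = 0x6560
One's complement: ~0x6560
Checksum = 0x9a9f


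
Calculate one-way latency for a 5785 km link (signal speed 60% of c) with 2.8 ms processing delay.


Speed = 0.6 * 3e5 km/s = 180000 km/s
Propagation delay = 5785 / 180000 = 0.0321 s = 32.1389 ms
Processing delay = 2.8 ms
Total one-way latency = 34.9389 ms


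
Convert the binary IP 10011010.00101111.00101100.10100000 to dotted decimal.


10011010 = 154
00101111 = 47
00101100 = 44
10100000 = 160
IP: 154.47.44.160


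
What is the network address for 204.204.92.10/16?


IP:   11001100.11001100.01011100.00001010
Mask: 11111111.11111111.00000000.00000000
AND operation:
Net:  11001100.11001100.00000000.00000000
Network: 204.204.0.0/16


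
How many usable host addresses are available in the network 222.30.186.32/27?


Host bits = 32 - 27 = 5
Total addresses = 2^5 = 32
Usable = total - 2 (network and broadcast)
Usable hosts: 30


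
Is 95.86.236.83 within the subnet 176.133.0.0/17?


Subnet network: 176.133.0.0
Test IP AND mask: 95.86.128.0
No, 95.86.236.83 is not in 176.133.0.0/17


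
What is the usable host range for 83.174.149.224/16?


Network: 83.174.0.0
Broadcast: 83.174.255.255
First usable = network + 1
Last usable = broadcast - 1
Range: 83.174.0.1 to 83.174.255.254


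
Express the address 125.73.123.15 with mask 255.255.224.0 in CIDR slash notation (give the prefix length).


Binary: 11111111.11111111.11100000.00000000
Count leading 1s
Prefix: /19


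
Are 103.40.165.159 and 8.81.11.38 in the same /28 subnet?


Mask: 255.255.255.240
103.40.165.159 AND mask = 103.40.165.144
8.81.11.38 AND mask = 8.81.11.32
No, different subnets (103.40.165.144 vs 8.81.11.32)


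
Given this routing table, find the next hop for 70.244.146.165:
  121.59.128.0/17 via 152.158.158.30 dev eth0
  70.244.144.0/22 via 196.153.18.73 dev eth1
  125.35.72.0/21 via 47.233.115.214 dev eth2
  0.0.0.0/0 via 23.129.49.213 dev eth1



Longest prefix match for 70.244.146.165:
  /17 121.59.128.0: no
  /22 70.244.144.0: MATCH
  /21 125.35.72.0: no
  /0 0.0.0.0: MATCH
Selected: next-hop 196.153.18.73 via eth1 (matched /22)


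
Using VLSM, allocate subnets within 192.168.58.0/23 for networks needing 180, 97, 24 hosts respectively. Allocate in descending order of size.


180 hosts -> /24 (254 usable): 192.168.58.0/24
97 hosts -> /25 (126 usable): 192.168.59.0/25
24 hosts -> /27 (30 usable): 192.168.59.128/27
Allocation: 192.168.58.0/24 (180 hosts, 254 usable); 192.168.59.0/25 (97 hosts, 126 usable); 192.168.59.128/27 (24 hosts, 30 usable)


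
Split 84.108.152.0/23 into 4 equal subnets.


New prefix = 23 + 2 = 25
Each subnet has 128 addresses
  84.108.152.0/25
  84.108.152.128/25
  84.108.153.0/25
  84.108.153.128/25
Subnets: 84.108.152.0/25, 84.108.152.128/25, 84.108.153.0/25, 84.108.153.128/25


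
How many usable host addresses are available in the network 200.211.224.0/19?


Host bits = 32 - 19 = 13
Total addresses = 2^13 = 8192
Usable = total - 2 (network and broadcast)
Usable hosts: 8190


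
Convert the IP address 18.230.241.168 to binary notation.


18 = 00010010
230 = 11100110
241 = 11110001
168 = 10101000
Binary: 00010010.11100110.11110001.10101000


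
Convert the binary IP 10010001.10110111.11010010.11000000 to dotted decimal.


10010001 = 145
10110111 = 183
11010010 = 210
11000000 = 192
IP: 145.183.210.192


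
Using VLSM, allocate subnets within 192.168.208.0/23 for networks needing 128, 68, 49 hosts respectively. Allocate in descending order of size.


128 hosts -> /24 (254 usable): 192.168.208.0/24
68 hosts -> /25 (126 usable): 192.168.209.0/25
49 hosts -> /26 (62 usable): 192.168.209.128/26
Allocation: 192.168.208.0/24 (128 hosts, 254 usable); 192.168.209.0/25 (68 hosts, 126 usable); 192.168.209.128/26 (49 hosts, 62 usable)


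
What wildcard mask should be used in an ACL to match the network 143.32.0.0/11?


Subnet mask: 255.224.0.0
Wildcard = 255.255.255.255 - subnet mask
255 - 255 = 0
255 - 224 = 31
255 - 0 = 255
255 - 0 = 255
Wildcard: 0.31.255.255


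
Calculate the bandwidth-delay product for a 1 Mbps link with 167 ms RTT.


BDP = bandwidth * RTT
= 1 Mbps * 167 ms
= 1 * 1e6 * 167 / 1000 bits
= 167000 bits
= 20875 bytes
= 20.3857 KB
BDP = 167000 bits (20875 bytes)


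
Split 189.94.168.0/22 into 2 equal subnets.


New prefix = 22 + 1 = 23
Each subnet has 512 addresses
  189.94.168.0/23
  189.94.170.0/23
Subnets: 189.94.168.0/23, 189.94.170.0/23


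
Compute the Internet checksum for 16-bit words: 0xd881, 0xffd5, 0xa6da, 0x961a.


Sum all words (with carry folding):
+ 0xd881 = 0xd881
+ 0xffd5 = 0xd857
+ 0xa6da = 0x7f32
+ 0x961a = 0x154d
One's complement: ~0x154d
Checksum = 0xeab2


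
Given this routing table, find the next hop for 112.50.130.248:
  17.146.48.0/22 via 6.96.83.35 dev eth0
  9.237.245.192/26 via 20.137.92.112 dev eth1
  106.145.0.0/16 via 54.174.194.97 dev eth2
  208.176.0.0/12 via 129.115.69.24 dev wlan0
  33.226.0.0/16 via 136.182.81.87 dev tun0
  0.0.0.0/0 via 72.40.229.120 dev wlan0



Longest prefix match for 112.50.130.248:
  /22 17.146.48.0: no
  /26 9.237.245.192: no
  /16 106.145.0.0: no
  /12 208.176.0.0: no
  /16 33.226.0.0: no
  /0 0.0.0.0: MATCH
Selected: next-hop 72.40.229.120 via wlan0 (matched /0)


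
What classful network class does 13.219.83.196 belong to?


First octet: 13
Binary: 00001101
0xxxxxxx -> Class A (1-126)
Class A, default mask 255.0.0.0 (/8)


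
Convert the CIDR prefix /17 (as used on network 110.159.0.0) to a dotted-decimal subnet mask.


/17 means 17 network bits, 15 host bits
Binary: 11111111111111111000000000000000
Mask: 255.255.128.0


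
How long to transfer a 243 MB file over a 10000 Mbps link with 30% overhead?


Effective throughput = 10000 * (1 - 30/100) = 7000 Mbps
File size in Mb = 243 * 8 = 1944 Mb
Time = 1944 / 7000
Time = 0.2777 seconds


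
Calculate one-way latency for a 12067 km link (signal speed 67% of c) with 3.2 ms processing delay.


Speed = 0.67 * 3e5 km/s = 201000 km/s
Propagation delay = 12067 / 201000 = 0.06 s = 60.0348 ms
Processing delay = 3.2 ms
Total one-way latency = 63.2348 ms


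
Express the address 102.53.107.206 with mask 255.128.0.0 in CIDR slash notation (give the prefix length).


Binary: 11111111.10000000.00000000.00000000
Count leading 1s
Prefix: /9


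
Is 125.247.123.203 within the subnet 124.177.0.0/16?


Subnet network: 124.177.0.0
Test IP AND mask: 125.247.0.0
No, 125.247.123.203 is not in 124.177.0.0/16
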